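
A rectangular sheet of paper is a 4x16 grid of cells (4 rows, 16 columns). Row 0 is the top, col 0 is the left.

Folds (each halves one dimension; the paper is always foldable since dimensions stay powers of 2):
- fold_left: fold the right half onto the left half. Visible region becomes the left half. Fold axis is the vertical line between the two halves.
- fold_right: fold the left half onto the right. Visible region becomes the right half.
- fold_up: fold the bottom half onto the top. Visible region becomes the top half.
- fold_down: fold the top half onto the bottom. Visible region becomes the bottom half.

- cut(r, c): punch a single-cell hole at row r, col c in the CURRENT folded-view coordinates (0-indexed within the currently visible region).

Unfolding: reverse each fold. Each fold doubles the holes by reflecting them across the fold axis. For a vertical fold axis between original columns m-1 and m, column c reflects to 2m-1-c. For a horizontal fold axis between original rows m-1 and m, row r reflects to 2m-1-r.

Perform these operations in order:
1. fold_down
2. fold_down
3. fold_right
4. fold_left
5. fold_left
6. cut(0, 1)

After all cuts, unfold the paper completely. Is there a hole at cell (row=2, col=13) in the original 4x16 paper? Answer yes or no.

Answer: yes

Derivation:
Op 1 fold_down: fold axis h@2; visible region now rows[2,4) x cols[0,16) = 2x16
Op 2 fold_down: fold axis h@3; visible region now rows[3,4) x cols[0,16) = 1x16
Op 3 fold_right: fold axis v@8; visible region now rows[3,4) x cols[8,16) = 1x8
Op 4 fold_left: fold axis v@12; visible region now rows[3,4) x cols[8,12) = 1x4
Op 5 fold_left: fold axis v@10; visible region now rows[3,4) x cols[8,10) = 1x2
Op 6 cut(0, 1): punch at orig (3,9); cuts so far [(3, 9)]; region rows[3,4) x cols[8,10) = 1x2
Unfold 1 (reflect across v@10): 2 holes -> [(3, 9), (3, 10)]
Unfold 2 (reflect across v@12): 4 holes -> [(3, 9), (3, 10), (3, 13), (3, 14)]
Unfold 3 (reflect across v@8): 8 holes -> [(3, 1), (3, 2), (3, 5), (3, 6), (3, 9), (3, 10), (3, 13), (3, 14)]
Unfold 4 (reflect across h@3): 16 holes -> [(2, 1), (2, 2), (2, 5), (2, 6), (2, 9), (2, 10), (2, 13), (2, 14), (3, 1), (3, 2), (3, 5), (3, 6), (3, 9), (3, 10), (3, 13), (3, 14)]
Unfold 5 (reflect across h@2): 32 holes -> [(0, 1), (0, 2), (0, 5), (0, 6), (0, 9), (0, 10), (0, 13), (0, 14), (1, 1), (1, 2), (1, 5), (1, 6), (1, 9), (1, 10), (1, 13), (1, 14), (2, 1), (2, 2), (2, 5), (2, 6), (2, 9), (2, 10), (2, 13), (2, 14), (3, 1), (3, 2), (3, 5), (3, 6), (3, 9), (3, 10), (3, 13), (3, 14)]
Holes: [(0, 1), (0, 2), (0, 5), (0, 6), (0, 9), (0, 10), (0, 13), (0, 14), (1, 1), (1, 2), (1, 5), (1, 6), (1, 9), (1, 10), (1, 13), (1, 14), (2, 1), (2, 2), (2, 5), (2, 6), (2, 9), (2, 10), (2, 13), (2, 14), (3, 1), (3, 2), (3, 5), (3, 6), (3, 9), (3, 10), (3, 13), (3, 14)]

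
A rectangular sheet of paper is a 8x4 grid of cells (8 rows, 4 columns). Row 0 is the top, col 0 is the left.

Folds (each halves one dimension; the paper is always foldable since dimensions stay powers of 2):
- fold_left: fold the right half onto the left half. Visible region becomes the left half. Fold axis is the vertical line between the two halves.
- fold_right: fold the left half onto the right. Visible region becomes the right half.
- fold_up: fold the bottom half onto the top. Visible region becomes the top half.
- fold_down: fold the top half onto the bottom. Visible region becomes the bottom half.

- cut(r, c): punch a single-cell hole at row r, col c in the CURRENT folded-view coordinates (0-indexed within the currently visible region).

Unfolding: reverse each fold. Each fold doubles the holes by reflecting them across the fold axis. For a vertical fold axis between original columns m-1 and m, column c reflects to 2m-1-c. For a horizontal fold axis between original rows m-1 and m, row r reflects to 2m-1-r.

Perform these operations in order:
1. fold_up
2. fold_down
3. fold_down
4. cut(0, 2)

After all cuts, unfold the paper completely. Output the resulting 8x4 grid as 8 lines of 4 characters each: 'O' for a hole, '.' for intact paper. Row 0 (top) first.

Op 1 fold_up: fold axis h@4; visible region now rows[0,4) x cols[0,4) = 4x4
Op 2 fold_down: fold axis h@2; visible region now rows[2,4) x cols[0,4) = 2x4
Op 3 fold_down: fold axis h@3; visible region now rows[3,4) x cols[0,4) = 1x4
Op 4 cut(0, 2): punch at orig (3,2); cuts so far [(3, 2)]; region rows[3,4) x cols[0,4) = 1x4
Unfold 1 (reflect across h@3): 2 holes -> [(2, 2), (3, 2)]
Unfold 2 (reflect across h@2): 4 holes -> [(0, 2), (1, 2), (2, 2), (3, 2)]
Unfold 3 (reflect across h@4): 8 holes -> [(0, 2), (1, 2), (2, 2), (3, 2), (4, 2), (5, 2), (6, 2), (7, 2)]

Answer: ..O.
..O.
..O.
..O.
..O.
..O.
..O.
..O.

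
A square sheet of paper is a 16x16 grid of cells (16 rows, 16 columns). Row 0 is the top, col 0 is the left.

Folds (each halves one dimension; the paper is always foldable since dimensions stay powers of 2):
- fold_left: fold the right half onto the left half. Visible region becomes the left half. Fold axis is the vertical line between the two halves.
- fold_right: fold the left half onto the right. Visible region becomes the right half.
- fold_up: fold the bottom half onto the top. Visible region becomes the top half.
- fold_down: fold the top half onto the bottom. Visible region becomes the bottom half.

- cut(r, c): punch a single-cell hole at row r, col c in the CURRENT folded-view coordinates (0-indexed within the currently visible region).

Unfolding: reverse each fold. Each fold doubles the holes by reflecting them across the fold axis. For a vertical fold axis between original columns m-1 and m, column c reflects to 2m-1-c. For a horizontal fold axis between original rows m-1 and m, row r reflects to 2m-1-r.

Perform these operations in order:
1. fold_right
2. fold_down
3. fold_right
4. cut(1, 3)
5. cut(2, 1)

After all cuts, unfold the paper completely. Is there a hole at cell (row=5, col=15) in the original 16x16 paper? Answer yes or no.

Op 1 fold_right: fold axis v@8; visible region now rows[0,16) x cols[8,16) = 16x8
Op 2 fold_down: fold axis h@8; visible region now rows[8,16) x cols[8,16) = 8x8
Op 3 fold_right: fold axis v@12; visible region now rows[8,16) x cols[12,16) = 8x4
Op 4 cut(1, 3): punch at orig (9,15); cuts so far [(9, 15)]; region rows[8,16) x cols[12,16) = 8x4
Op 5 cut(2, 1): punch at orig (10,13); cuts so far [(9, 15), (10, 13)]; region rows[8,16) x cols[12,16) = 8x4
Unfold 1 (reflect across v@12): 4 holes -> [(9, 8), (9, 15), (10, 10), (10, 13)]
Unfold 2 (reflect across h@8): 8 holes -> [(5, 10), (5, 13), (6, 8), (6, 15), (9, 8), (9, 15), (10, 10), (10, 13)]
Unfold 3 (reflect across v@8): 16 holes -> [(5, 2), (5, 5), (5, 10), (5, 13), (6, 0), (6, 7), (6, 8), (6, 15), (9, 0), (9, 7), (9, 8), (9, 15), (10, 2), (10, 5), (10, 10), (10, 13)]
Holes: [(5, 2), (5, 5), (5, 10), (5, 13), (6, 0), (6, 7), (6, 8), (6, 15), (9, 0), (9, 7), (9, 8), (9, 15), (10, 2), (10, 5), (10, 10), (10, 13)]

Answer: no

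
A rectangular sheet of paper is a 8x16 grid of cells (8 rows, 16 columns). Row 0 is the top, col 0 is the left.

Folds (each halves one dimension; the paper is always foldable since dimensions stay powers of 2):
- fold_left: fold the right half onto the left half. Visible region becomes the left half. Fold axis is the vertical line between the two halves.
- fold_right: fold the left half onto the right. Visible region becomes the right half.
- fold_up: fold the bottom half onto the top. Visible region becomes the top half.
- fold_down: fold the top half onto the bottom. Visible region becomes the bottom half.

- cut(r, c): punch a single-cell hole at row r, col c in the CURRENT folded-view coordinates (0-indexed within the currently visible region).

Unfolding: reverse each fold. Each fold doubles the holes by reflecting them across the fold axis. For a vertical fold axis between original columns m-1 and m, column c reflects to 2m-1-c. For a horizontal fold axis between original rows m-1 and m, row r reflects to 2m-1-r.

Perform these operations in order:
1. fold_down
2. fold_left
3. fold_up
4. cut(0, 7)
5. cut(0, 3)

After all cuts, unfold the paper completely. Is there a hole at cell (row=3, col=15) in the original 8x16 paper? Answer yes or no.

Op 1 fold_down: fold axis h@4; visible region now rows[4,8) x cols[0,16) = 4x16
Op 2 fold_left: fold axis v@8; visible region now rows[4,8) x cols[0,8) = 4x8
Op 3 fold_up: fold axis h@6; visible region now rows[4,6) x cols[0,8) = 2x8
Op 4 cut(0, 7): punch at orig (4,7); cuts so far [(4, 7)]; region rows[4,6) x cols[0,8) = 2x8
Op 5 cut(0, 3): punch at orig (4,3); cuts so far [(4, 3), (4, 7)]; region rows[4,6) x cols[0,8) = 2x8
Unfold 1 (reflect across h@6): 4 holes -> [(4, 3), (4, 7), (7, 3), (7, 7)]
Unfold 2 (reflect across v@8): 8 holes -> [(4, 3), (4, 7), (4, 8), (4, 12), (7, 3), (7, 7), (7, 8), (7, 12)]
Unfold 3 (reflect across h@4): 16 holes -> [(0, 3), (0, 7), (0, 8), (0, 12), (3, 3), (3, 7), (3, 8), (3, 12), (4, 3), (4, 7), (4, 8), (4, 12), (7, 3), (7, 7), (7, 8), (7, 12)]
Holes: [(0, 3), (0, 7), (0, 8), (0, 12), (3, 3), (3, 7), (3, 8), (3, 12), (4, 3), (4, 7), (4, 8), (4, 12), (7, 3), (7, 7), (7, 8), (7, 12)]

Answer: no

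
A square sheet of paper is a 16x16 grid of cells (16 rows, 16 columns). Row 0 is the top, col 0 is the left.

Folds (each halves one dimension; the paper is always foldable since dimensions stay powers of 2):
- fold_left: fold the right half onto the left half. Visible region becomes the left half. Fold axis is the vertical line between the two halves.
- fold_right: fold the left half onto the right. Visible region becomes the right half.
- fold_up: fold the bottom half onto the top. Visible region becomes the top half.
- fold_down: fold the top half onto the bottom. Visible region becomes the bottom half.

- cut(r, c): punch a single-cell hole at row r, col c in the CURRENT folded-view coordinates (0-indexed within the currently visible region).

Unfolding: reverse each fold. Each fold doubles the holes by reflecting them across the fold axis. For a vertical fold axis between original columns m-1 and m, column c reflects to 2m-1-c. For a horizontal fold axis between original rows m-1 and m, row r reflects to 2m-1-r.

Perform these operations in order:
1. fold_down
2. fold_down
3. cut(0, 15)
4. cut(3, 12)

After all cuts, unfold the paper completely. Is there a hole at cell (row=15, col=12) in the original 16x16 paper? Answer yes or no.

Answer: yes

Derivation:
Op 1 fold_down: fold axis h@8; visible region now rows[8,16) x cols[0,16) = 8x16
Op 2 fold_down: fold axis h@12; visible region now rows[12,16) x cols[0,16) = 4x16
Op 3 cut(0, 15): punch at orig (12,15); cuts so far [(12, 15)]; region rows[12,16) x cols[0,16) = 4x16
Op 4 cut(3, 12): punch at orig (15,12); cuts so far [(12, 15), (15, 12)]; region rows[12,16) x cols[0,16) = 4x16
Unfold 1 (reflect across h@12): 4 holes -> [(8, 12), (11, 15), (12, 15), (15, 12)]
Unfold 2 (reflect across h@8): 8 holes -> [(0, 12), (3, 15), (4, 15), (7, 12), (8, 12), (11, 15), (12, 15), (15, 12)]
Holes: [(0, 12), (3, 15), (4, 15), (7, 12), (8, 12), (11, 15), (12, 15), (15, 12)]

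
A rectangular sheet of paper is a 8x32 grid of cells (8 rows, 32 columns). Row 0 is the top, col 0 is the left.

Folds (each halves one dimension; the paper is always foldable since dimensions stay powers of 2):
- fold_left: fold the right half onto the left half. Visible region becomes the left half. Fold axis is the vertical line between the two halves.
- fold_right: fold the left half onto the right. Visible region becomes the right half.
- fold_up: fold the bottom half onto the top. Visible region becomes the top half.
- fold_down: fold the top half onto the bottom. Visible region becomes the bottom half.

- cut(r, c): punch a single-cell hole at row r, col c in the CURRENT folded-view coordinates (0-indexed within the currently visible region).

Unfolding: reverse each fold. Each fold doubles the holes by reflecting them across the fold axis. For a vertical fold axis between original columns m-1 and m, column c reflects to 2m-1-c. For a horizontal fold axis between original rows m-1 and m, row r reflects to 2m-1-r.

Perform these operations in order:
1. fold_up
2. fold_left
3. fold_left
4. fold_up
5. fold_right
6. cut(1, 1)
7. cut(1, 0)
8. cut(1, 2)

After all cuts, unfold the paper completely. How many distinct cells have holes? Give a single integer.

Answer: 96

Derivation:
Op 1 fold_up: fold axis h@4; visible region now rows[0,4) x cols[0,32) = 4x32
Op 2 fold_left: fold axis v@16; visible region now rows[0,4) x cols[0,16) = 4x16
Op 3 fold_left: fold axis v@8; visible region now rows[0,4) x cols[0,8) = 4x8
Op 4 fold_up: fold axis h@2; visible region now rows[0,2) x cols[0,8) = 2x8
Op 5 fold_right: fold axis v@4; visible region now rows[0,2) x cols[4,8) = 2x4
Op 6 cut(1, 1): punch at orig (1,5); cuts so far [(1, 5)]; region rows[0,2) x cols[4,8) = 2x4
Op 7 cut(1, 0): punch at orig (1,4); cuts so far [(1, 4), (1, 5)]; region rows[0,2) x cols[4,8) = 2x4
Op 8 cut(1, 2): punch at orig (1,6); cuts so far [(1, 4), (1, 5), (1, 6)]; region rows[0,2) x cols[4,8) = 2x4
Unfold 1 (reflect across v@4): 6 holes -> [(1, 1), (1, 2), (1, 3), (1, 4), (1, 5), (1, 6)]
Unfold 2 (reflect across h@2): 12 holes -> [(1, 1), (1, 2), (1, 3), (1, 4), (1, 5), (1, 6), (2, 1), (2, 2), (2, 3), (2, 4), (2, 5), (2, 6)]
Unfold 3 (reflect across v@8): 24 holes -> [(1, 1), (1, 2), (1, 3), (1, 4), (1, 5), (1, 6), (1, 9), (1, 10), (1, 11), (1, 12), (1, 13), (1, 14), (2, 1), (2, 2), (2, 3), (2, 4), (2, 5), (2, 6), (2, 9), (2, 10), (2, 11), (2, 12), (2, 13), (2, 14)]
Unfold 4 (reflect across v@16): 48 holes -> [(1, 1), (1, 2), (1, 3), (1, 4), (1, 5), (1, 6), (1, 9), (1, 10), (1, 11), (1, 12), (1, 13), (1, 14), (1, 17), (1, 18), (1, 19), (1, 20), (1, 21), (1, 22), (1, 25), (1, 26), (1, 27), (1, 28), (1, 29), (1, 30), (2, 1), (2, 2), (2, 3), (2, 4), (2, 5), (2, 6), (2, 9), (2, 10), (2, 11), (2, 12), (2, 13), (2, 14), (2, 17), (2, 18), (2, 19), (2, 20), (2, 21), (2, 22), (2, 25), (2, 26), (2, 27), (2, 28), (2, 29), (2, 30)]
Unfold 5 (reflect across h@4): 96 holes -> [(1, 1), (1, 2), (1, 3), (1, 4), (1, 5), (1, 6), (1, 9), (1, 10), (1, 11), (1, 12), (1, 13), (1, 14), (1, 17), (1, 18), (1, 19), (1, 20), (1, 21), (1, 22), (1, 25), (1, 26), (1, 27), (1, 28), (1, 29), (1, 30), (2, 1), (2, 2), (2, 3), (2, 4), (2, 5), (2, 6), (2, 9), (2, 10), (2, 11), (2, 12), (2, 13), (2, 14), (2, 17), (2, 18), (2, 19), (2, 20), (2, 21), (2, 22), (2, 25), (2, 26), (2, 27), (2, 28), (2, 29), (2, 30), (5, 1), (5, 2), (5, 3), (5, 4), (5, 5), (5, 6), (5, 9), (5, 10), (5, 11), (5, 12), (5, 13), (5, 14), (5, 17), (5, 18), (5, 19), (5, 20), (5, 21), (5, 22), (5, 25), (5, 26), (5, 27), (5, 28), (5, 29), (5, 30), (6, 1), (6, 2), (6, 3), (6, 4), (6, 5), (6, 6), (6, 9), (6, 10), (6, 11), (6, 12), (6, 13), (6, 14), (6, 17), (6, 18), (6, 19), (6, 20), (6, 21), (6, 22), (6, 25), (6, 26), (6, 27), (6, 28), (6, 29), (6, 30)]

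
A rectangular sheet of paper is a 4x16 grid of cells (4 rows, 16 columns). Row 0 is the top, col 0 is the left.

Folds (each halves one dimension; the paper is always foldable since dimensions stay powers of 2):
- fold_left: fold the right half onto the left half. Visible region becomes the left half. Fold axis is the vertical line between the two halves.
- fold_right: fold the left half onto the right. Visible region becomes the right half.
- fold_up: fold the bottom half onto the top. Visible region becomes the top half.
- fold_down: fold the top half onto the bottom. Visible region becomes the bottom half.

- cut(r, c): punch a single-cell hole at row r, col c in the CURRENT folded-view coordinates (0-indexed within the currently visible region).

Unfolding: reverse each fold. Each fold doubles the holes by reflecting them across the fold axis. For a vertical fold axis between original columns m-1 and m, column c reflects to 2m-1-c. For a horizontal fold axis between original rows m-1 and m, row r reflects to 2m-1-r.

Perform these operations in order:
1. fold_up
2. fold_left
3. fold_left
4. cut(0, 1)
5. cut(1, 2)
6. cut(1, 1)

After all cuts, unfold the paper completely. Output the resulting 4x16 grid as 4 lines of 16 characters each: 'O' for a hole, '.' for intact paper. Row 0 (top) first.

Op 1 fold_up: fold axis h@2; visible region now rows[0,2) x cols[0,16) = 2x16
Op 2 fold_left: fold axis v@8; visible region now rows[0,2) x cols[0,8) = 2x8
Op 3 fold_left: fold axis v@4; visible region now rows[0,2) x cols[0,4) = 2x4
Op 4 cut(0, 1): punch at orig (0,1); cuts so far [(0, 1)]; region rows[0,2) x cols[0,4) = 2x4
Op 5 cut(1, 2): punch at orig (1,2); cuts so far [(0, 1), (1, 2)]; region rows[0,2) x cols[0,4) = 2x4
Op 6 cut(1, 1): punch at orig (1,1); cuts so far [(0, 1), (1, 1), (1, 2)]; region rows[0,2) x cols[0,4) = 2x4
Unfold 1 (reflect across v@4): 6 holes -> [(0, 1), (0, 6), (1, 1), (1, 2), (1, 5), (1, 6)]
Unfold 2 (reflect across v@8): 12 holes -> [(0, 1), (0, 6), (0, 9), (0, 14), (1, 1), (1, 2), (1, 5), (1, 6), (1, 9), (1, 10), (1, 13), (1, 14)]
Unfold 3 (reflect across h@2): 24 holes -> [(0, 1), (0, 6), (0, 9), (0, 14), (1, 1), (1, 2), (1, 5), (1, 6), (1, 9), (1, 10), (1, 13), (1, 14), (2, 1), (2, 2), (2, 5), (2, 6), (2, 9), (2, 10), (2, 13), (2, 14), (3, 1), (3, 6), (3, 9), (3, 14)]

Answer: .O....O..O....O.
.OO..OO..OO..OO.
.OO..OO..OO..OO.
.O....O..O....O.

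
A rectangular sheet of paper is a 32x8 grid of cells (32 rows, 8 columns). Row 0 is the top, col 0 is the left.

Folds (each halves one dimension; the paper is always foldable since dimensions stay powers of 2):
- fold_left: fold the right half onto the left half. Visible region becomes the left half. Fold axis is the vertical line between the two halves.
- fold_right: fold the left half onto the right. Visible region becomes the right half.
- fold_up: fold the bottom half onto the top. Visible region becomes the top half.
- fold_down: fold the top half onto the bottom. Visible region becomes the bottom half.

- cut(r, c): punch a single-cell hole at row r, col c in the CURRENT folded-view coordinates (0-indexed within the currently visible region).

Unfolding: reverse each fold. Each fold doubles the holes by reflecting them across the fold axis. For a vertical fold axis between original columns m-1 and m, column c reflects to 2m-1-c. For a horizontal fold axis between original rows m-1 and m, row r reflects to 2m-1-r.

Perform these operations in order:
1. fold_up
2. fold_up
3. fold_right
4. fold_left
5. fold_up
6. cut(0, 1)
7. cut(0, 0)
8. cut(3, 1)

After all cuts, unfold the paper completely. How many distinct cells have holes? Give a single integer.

Answer: 96

Derivation:
Op 1 fold_up: fold axis h@16; visible region now rows[0,16) x cols[0,8) = 16x8
Op 2 fold_up: fold axis h@8; visible region now rows[0,8) x cols[0,8) = 8x8
Op 3 fold_right: fold axis v@4; visible region now rows[0,8) x cols[4,8) = 8x4
Op 4 fold_left: fold axis v@6; visible region now rows[0,8) x cols[4,6) = 8x2
Op 5 fold_up: fold axis h@4; visible region now rows[0,4) x cols[4,6) = 4x2
Op 6 cut(0, 1): punch at orig (0,5); cuts so far [(0, 5)]; region rows[0,4) x cols[4,6) = 4x2
Op 7 cut(0, 0): punch at orig (0,4); cuts so far [(0, 4), (0, 5)]; region rows[0,4) x cols[4,6) = 4x2
Op 8 cut(3, 1): punch at orig (3,5); cuts so far [(0, 4), (0, 5), (3, 5)]; region rows[0,4) x cols[4,6) = 4x2
Unfold 1 (reflect across h@4): 6 holes -> [(0, 4), (0, 5), (3, 5), (4, 5), (7, 4), (7, 5)]
Unfold 2 (reflect across v@6): 12 holes -> [(0, 4), (0, 5), (0, 6), (0, 7), (3, 5), (3, 6), (4, 5), (4, 6), (7, 4), (7, 5), (7, 6), (7, 7)]
Unfold 3 (reflect across v@4): 24 holes -> [(0, 0), (0, 1), (0, 2), (0, 3), (0, 4), (0, 5), (0, 6), (0, 7), (3, 1), (3, 2), (3, 5), (3, 6), (4, 1), (4, 2), (4, 5), (4, 6), (7, 0), (7, 1), (7, 2), (7, 3), (7, 4), (7, 5), (7, 6), (7, 7)]
Unfold 4 (reflect across h@8): 48 holes -> [(0, 0), (0, 1), (0, 2), (0, 3), (0, 4), (0, 5), (0, 6), (0, 7), (3, 1), (3, 2), (3, 5), (3, 6), (4, 1), (4, 2), (4, 5), (4, 6), (7, 0), (7, 1), (7, 2), (7, 3), (7, 4), (7, 5), (7, 6), (7, 7), (8, 0), (8, 1), (8, 2), (8, 3), (8, 4), (8, 5), (8, 6), (8, 7), (11, 1), (11, 2), (11, 5), (11, 6), (12, 1), (12, 2), (12, 5), (12, 6), (15, 0), (15, 1), (15, 2), (15, 3), (15, 4), (15, 5), (15, 6), (15, 7)]
Unfold 5 (reflect across h@16): 96 holes -> [(0, 0), (0, 1), (0, 2), (0, 3), (0, 4), (0, 5), (0, 6), (0, 7), (3, 1), (3, 2), (3, 5), (3, 6), (4, 1), (4, 2), (4, 5), (4, 6), (7, 0), (7, 1), (7, 2), (7, 3), (7, 4), (7, 5), (7, 6), (7, 7), (8, 0), (8, 1), (8, 2), (8, 3), (8, 4), (8, 5), (8, 6), (8, 7), (11, 1), (11, 2), (11, 5), (11, 6), (12, 1), (12, 2), (12, 5), (12, 6), (15, 0), (15, 1), (15, 2), (15, 3), (15, 4), (15, 5), (15, 6), (15, 7), (16, 0), (16, 1), (16, 2), (16, 3), (16, 4), (16, 5), (16, 6), (16, 7), (19, 1), (19, 2), (19, 5), (19, 6), (20, 1), (20, 2), (20, 5), (20, 6), (23, 0), (23, 1), (23, 2), (23, 3), (23, 4), (23, 5), (23, 6), (23, 7), (24, 0), (24, 1), (24, 2), (24, 3), (24, 4), (24, 5), (24, 6), (24, 7), (27, 1), (27, 2), (27, 5), (27, 6), (28, 1), (28, 2), (28, 5), (28, 6), (31, 0), (31, 1), (31, 2), (31, 3), (31, 4), (31, 5), (31, 6), (31, 7)]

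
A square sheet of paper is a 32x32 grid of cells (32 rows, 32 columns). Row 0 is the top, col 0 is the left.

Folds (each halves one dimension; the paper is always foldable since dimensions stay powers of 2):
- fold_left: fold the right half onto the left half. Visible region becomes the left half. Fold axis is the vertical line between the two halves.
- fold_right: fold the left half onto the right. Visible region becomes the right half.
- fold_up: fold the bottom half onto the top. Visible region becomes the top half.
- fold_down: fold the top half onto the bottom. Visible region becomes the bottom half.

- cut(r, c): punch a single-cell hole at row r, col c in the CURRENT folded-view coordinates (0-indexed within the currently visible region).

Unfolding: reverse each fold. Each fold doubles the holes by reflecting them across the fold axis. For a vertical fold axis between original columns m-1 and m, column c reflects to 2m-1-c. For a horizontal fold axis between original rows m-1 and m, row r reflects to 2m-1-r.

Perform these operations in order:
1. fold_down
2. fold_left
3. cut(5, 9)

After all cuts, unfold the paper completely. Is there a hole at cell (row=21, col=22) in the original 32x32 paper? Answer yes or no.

Answer: yes

Derivation:
Op 1 fold_down: fold axis h@16; visible region now rows[16,32) x cols[0,32) = 16x32
Op 2 fold_left: fold axis v@16; visible region now rows[16,32) x cols[0,16) = 16x16
Op 3 cut(5, 9): punch at orig (21,9); cuts so far [(21, 9)]; region rows[16,32) x cols[0,16) = 16x16
Unfold 1 (reflect across v@16): 2 holes -> [(21, 9), (21, 22)]
Unfold 2 (reflect across h@16): 4 holes -> [(10, 9), (10, 22), (21, 9), (21, 22)]
Holes: [(10, 9), (10, 22), (21, 9), (21, 22)]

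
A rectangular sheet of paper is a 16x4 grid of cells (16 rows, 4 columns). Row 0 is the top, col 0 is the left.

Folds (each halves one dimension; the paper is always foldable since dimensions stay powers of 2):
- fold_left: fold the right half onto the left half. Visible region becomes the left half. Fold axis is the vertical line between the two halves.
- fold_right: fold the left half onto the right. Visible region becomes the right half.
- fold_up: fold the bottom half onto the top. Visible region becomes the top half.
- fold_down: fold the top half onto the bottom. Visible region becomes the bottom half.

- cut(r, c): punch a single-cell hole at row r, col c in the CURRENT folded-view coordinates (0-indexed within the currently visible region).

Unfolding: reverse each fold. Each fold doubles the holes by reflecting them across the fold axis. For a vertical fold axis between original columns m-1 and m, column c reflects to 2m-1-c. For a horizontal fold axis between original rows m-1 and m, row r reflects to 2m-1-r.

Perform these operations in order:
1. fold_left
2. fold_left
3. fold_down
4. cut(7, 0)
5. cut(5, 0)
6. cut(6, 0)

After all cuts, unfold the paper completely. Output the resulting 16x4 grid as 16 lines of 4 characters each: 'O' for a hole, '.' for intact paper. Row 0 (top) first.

Answer: OOOO
OOOO
OOOO
....
....
....
....
....
....
....
....
....
....
OOOO
OOOO
OOOO

Derivation:
Op 1 fold_left: fold axis v@2; visible region now rows[0,16) x cols[0,2) = 16x2
Op 2 fold_left: fold axis v@1; visible region now rows[0,16) x cols[0,1) = 16x1
Op 3 fold_down: fold axis h@8; visible region now rows[8,16) x cols[0,1) = 8x1
Op 4 cut(7, 0): punch at orig (15,0); cuts so far [(15, 0)]; region rows[8,16) x cols[0,1) = 8x1
Op 5 cut(5, 0): punch at orig (13,0); cuts so far [(13, 0), (15, 0)]; region rows[8,16) x cols[0,1) = 8x1
Op 6 cut(6, 0): punch at orig (14,0); cuts so far [(13, 0), (14, 0), (15, 0)]; region rows[8,16) x cols[0,1) = 8x1
Unfold 1 (reflect across h@8): 6 holes -> [(0, 0), (1, 0), (2, 0), (13, 0), (14, 0), (15, 0)]
Unfold 2 (reflect across v@1): 12 holes -> [(0, 0), (0, 1), (1, 0), (1, 1), (2, 0), (2, 1), (13, 0), (13, 1), (14, 0), (14, 1), (15, 0), (15, 1)]
Unfold 3 (reflect across v@2): 24 holes -> [(0, 0), (0, 1), (0, 2), (0, 3), (1, 0), (1, 1), (1, 2), (1, 3), (2, 0), (2, 1), (2, 2), (2, 3), (13, 0), (13, 1), (13, 2), (13, 3), (14, 0), (14, 1), (14, 2), (14, 3), (15, 0), (15, 1), (15, 2), (15, 3)]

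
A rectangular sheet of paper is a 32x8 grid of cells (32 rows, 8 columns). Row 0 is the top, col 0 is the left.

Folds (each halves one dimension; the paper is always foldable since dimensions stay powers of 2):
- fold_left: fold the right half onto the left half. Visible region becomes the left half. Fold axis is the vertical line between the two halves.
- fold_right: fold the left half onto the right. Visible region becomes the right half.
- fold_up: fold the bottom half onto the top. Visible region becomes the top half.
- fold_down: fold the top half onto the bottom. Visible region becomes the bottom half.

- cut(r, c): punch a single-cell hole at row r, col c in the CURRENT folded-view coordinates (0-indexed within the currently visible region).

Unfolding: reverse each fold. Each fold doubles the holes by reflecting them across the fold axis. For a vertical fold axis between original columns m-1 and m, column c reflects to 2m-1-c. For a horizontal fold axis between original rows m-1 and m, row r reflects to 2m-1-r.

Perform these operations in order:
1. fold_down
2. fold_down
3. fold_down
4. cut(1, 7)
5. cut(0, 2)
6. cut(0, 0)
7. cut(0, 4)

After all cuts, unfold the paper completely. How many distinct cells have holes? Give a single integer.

Op 1 fold_down: fold axis h@16; visible region now rows[16,32) x cols[0,8) = 16x8
Op 2 fold_down: fold axis h@24; visible region now rows[24,32) x cols[0,8) = 8x8
Op 3 fold_down: fold axis h@28; visible region now rows[28,32) x cols[0,8) = 4x8
Op 4 cut(1, 7): punch at orig (29,7); cuts so far [(29, 7)]; region rows[28,32) x cols[0,8) = 4x8
Op 5 cut(0, 2): punch at orig (28,2); cuts so far [(28, 2), (29, 7)]; region rows[28,32) x cols[0,8) = 4x8
Op 6 cut(0, 0): punch at orig (28,0); cuts so far [(28, 0), (28, 2), (29, 7)]; region rows[28,32) x cols[0,8) = 4x8
Op 7 cut(0, 4): punch at orig (28,4); cuts so far [(28, 0), (28, 2), (28, 4), (29, 7)]; region rows[28,32) x cols[0,8) = 4x8
Unfold 1 (reflect across h@28): 8 holes -> [(26, 7), (27, 0), (27, 2), (27, 4), (28, 0), (28, 2), (28, 4), (29, 7)]
Unfold 2 (reflect across h@24): 16 holes -> [(18, 7), (19, 0), (19, 2), (19, 4), (20, 0), (20, 2), (20, 4), (21, 7), (26, 7), (27, 0), (27, 2), (27, 4), (28, 0), (28, 2), (28, 4), (29, 7)]
Unfold 3 (reflect across h@16): 32 holes -> [(2, 7), (3, 0), (3, 2), (3, 4), (4, 0), (4, 2), (4, 4), (5, 7), (10, 7), (11, 0), (11, 2), (11, 4), (12, 0), (12, 2), (12, 4), (13, 7), (18, 7), (19, 0), (19, 2), (19, 4), (20, 0), (20, 2), (20, 4), (21, 7), (26, 7), (27, 0), (27, 2), (27, 4), (28, 0), (28, 2), (28, 4), (29, 7)]

Answer: 32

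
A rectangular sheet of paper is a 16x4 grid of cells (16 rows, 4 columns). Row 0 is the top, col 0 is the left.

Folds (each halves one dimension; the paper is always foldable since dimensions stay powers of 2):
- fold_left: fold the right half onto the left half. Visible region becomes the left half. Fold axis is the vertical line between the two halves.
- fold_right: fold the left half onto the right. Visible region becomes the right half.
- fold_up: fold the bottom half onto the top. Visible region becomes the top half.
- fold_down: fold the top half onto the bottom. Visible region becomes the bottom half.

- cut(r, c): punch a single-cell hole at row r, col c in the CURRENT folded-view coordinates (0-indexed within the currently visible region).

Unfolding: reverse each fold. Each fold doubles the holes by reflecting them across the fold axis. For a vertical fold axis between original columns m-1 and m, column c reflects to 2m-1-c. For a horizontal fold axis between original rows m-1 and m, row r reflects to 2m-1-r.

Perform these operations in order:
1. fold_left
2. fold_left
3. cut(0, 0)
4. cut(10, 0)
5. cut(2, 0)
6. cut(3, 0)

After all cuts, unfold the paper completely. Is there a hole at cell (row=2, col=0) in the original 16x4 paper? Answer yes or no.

Answer: yes

Derivation:
Op 1 fold_left: fold axis v@2; visible region now rows[0,16) x cols[0,2) = 16x2
Op 2 fold_left: fold axis v@1; visible region now rows[0,16) x cols[0,1) = 16x1
Op 3 cut(0, 0): punch at orig (0,0); cuts so far [(0, 0)]; region rows[0,16) x cols[0,1) = 16x1
Op 4 cut(10, 0): punch at orig (10,0); cuts so far [(0, 0), (10, 0)]; region rows[0,16) x cols[0,1) = 16x1
Op 5 cut(2, 0): punch at orig (2,0); cuts so far [(0, 0), (2, 0), (10, 0)]; region rows[0,16) x cols[0,1) = 16x1
Op 6 cut(3, 0): punch at orig (3,0); cuts so far [(0, 0), (2, 0), (3, 0), (10, 0)]; region rows[0,16) x cols[0,1) = 16x1
Unfold 1 (reflect across v@1): 8 holes -> [(0, 0), (0, 1), (2, 0), (2, 1), (3, 0), (3, 1), (10, 0), (10, 1)]
Unfold 2 (reflect across v@2): 16 holes -> [(0, 0), (0, 1), (0, 2), (0, 3), (2, 0), (2, 1), (2, 2), (2, 3), (3, 0), (3, 1), (3, 2), (3, 3), (10, 0), (10, 1), (10, 2), (10, 3)]
Holes: [(0, 0), (0, 1), (0, 2), (0, 3), (2, 0), (2, 1), (2, 2), (2, 3), (3, 0), (3, 1), (3, 2), (3, 3), (10, 0), (10, 1), (10, 2), (10, 3)]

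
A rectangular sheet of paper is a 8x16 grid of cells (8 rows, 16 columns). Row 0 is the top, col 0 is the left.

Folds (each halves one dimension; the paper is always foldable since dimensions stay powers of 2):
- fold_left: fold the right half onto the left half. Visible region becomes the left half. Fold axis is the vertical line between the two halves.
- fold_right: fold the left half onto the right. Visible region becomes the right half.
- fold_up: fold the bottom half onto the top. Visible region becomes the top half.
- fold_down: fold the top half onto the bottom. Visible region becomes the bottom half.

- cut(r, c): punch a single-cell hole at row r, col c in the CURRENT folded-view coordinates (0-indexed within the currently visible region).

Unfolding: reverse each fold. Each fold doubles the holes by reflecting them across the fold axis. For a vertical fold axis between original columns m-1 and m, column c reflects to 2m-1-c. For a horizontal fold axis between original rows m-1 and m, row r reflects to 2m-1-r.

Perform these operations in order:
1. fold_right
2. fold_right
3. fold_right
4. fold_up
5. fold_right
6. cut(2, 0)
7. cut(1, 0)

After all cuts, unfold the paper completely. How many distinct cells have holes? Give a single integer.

Op 1 fold_right: fold axis v@8; visible region now rows[0,8) x cols[8,16) = 8x8
Op 2 fold_right: fold axis v@12; visible region now rows[0,8) x cols[12,16) = 8x4
Op 3 fold_right: fold axis v@14; visible region now rows[0,8) x cols[14,16) = 8x2
Op 4 fold_up: fold axis h@4; visible region now rows[0,4) x cols[14,16) = 4x2
Op 5 fold_right: fold axis v@15; visible region now rows[0,4) x cols[15,16) = 4x1
Op 6 cut(2, 0): punch at orig (2,15); cuts so far [(2, 15)]; region rows[0,4) x cols[15,16) = 4x1
Op 7 cut(1, 0): punch at orig (1,15); cuts so far [(1, 15), (2, 15)]; region rows[0,4) x cols[15,16) = 4x1
Unfold 1 (reflect across v@15): 4 holes -> [(1, 14), (1, 15), (2, 14), (2, 15)]
Unfold 2 (reflect across h@4): 8 holes -> [(1, 14), (1, 15), (2, 14), (2, 15), (5, 14), (5, 15), (6, 14), (6, 15)]
Unfold 3 (reflect across v@14): 16 holes -> [(1, 12), (1, 13), (1, 14), (1, 15), (2, 12), (2, 13), (2, 14), (2, 15), (5, 12), (5, 13), (5, 14), (5, 15), (6, 12), (6, 13), (6, 14), (6, 15)]
Unfold 4 (reflect across v@12): 32 holes -> [(1, 8), (1, 9), (1, 10), (1, 11), (1, 12), (1, 13), (1, 14), (1, 15), (2, 8), (2, 9), (2, 10), (2, 11), (2, 12), (2, 13), (2, 14), (2, 15), (5, 8), (5, 9), (5, 10), (5, 11), (5, 12), (5, 13), (5, 14), (5, 15), (6, 8), (6, 9), (6, 10), (6, 11), (6, 12), (6, 13), (6, 14), (6, 15)]
Unfold 5 (reflect across v@8): 64 holes -> [(1, 0), (1, 1), (1, 2), (1, 3), (1, 4), (1, 5), (1, 6), (1, 7), (1, 8), (1, 9), (1, 10), (1, 11), (1, 12), (1, 13), (1, 14), (1, 15), (2, 0), (2, 1), (2, 2), (2, 3), (2, 4), (2, 5), (2, 6), (2, 7), (2, 8), (2, 9), (2, 10), (2, 11), (2, 12), (2, 13), (2, 14), (2, 15), (5, 0), (5, 1), (5, 2), (5, 3), (5, 4), (5, 5), (5, 6), (5, 7), (5, 8), (5, 9), (5, 10), (5, 11), (5, 12), (5, 13), (5, 14), (5, 15), (6, 0), (6, 1), (6, 2), (6, 3), (6, 4), (6, 5), (6, 6), (6, 7), (6, 8), (6, 9), (6, 10), (6, 11), (6, 12), (6, 13), (6, 14), (6, 15)]

Answer: 64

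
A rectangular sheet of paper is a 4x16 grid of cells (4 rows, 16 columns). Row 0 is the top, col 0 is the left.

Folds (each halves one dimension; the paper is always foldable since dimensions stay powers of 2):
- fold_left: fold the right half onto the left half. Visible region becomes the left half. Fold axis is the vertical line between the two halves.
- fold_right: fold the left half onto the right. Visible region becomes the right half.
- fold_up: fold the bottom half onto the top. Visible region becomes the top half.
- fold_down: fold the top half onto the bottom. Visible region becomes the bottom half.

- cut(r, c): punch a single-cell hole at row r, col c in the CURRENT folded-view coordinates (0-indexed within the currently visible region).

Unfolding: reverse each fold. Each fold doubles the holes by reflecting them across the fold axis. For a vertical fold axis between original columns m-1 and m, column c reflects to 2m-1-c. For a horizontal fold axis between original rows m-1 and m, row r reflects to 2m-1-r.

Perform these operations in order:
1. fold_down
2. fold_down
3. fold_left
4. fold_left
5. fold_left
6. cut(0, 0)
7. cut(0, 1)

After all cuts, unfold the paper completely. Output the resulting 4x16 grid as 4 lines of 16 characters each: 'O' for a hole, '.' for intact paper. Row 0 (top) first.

Op 1 fold_down: fold axis h@2; visible region now rows[2,4) x cols[0,16) = 2x16
Op 2 fold_down: fold axis h@3; visible region now rows[3,4) x cols[0,16) = 1x16
Op 3 fold_left: fold axis v@8; visible region now rows[3,4) x cols[0,8) = 1x8
Op 4 fold_left: fold axis v@4; visible region now rows[3,4) x cols[0,4) = 1x4
Op 5 fold_left: fold axis v@2; visible region now rows[3,4) x cols[0,2) = 1x2
Op 6 cut(0, 0): punch at orig (3,0); cuts so far [(3, 0)]; region rows[3,4) x cols[0,2) = 1x2
Op 7 cut(0, 1): punch at orig (3,1); cuts so far [(3, 0), (3, 1)]; region rows[3,4) x cols[0,2) = 1x2
Unfold 1 (reflect across v@2): 4 holes -> [(3, 0), (3, 1), (3, 2), (3, 3)]
Unfold 2 (reflect across v@4): 8 holes -> [(3, 0), (3, 1), (3, 2), (3, 3), (3, 4), (3, 5), (3, 6), (3, 7)]
Unfold 3 (reflect across v@8): 16 holes -> [(3, 0), (3, 1), (3, 2), (3, 3), (3, 4), (3, 5), (3, 6), (3, 7), (3, 8), (3, 9), (3, 10), (3, 11), (3, 12), (3, 13), (3, 14), (3, 15)]
Unfold 4 (reflect across h@3): 32 holes -> [(2, 0), (2, 1), (2, 2), (2, 3), (2, 4), (2, 5), (2, 6), (2, 7), (2, 8), (2, 9), (2, 10), (2, 11), (2, 12), (2, 13), (2, 14), (2, 15), (3, 0), (3, 1), (3, 2), (3, 3), (3, 4), (3, 5), (3, 6), (3, 7), (3, 8), (3, 9), (3, 10), (3, 11), (3, 12), (3, 13), (3, 14), (3, 15)]
Unfold 5 (reflect across h@2): 64 holes -> [(0, 0), (0, 1), (0, 2), (0, 3), (0, 4), (0, 5), (0, 6), (0, 7), (0, 8), (0, 9), (0, 10), (0, 11), (0, 12), (0, 13), (0, 14), (0, 15), (1, 0), (1, 1), (1, 2), (1, 3), (1, 4), (1, 5), (1, 6), (1, 7), (1, 8), (1, 9), (1, 10), (1, 11), (1, 12), (1, 13), (1, 14), (1, 15), (2, 0), (2, 1), (2, 2), (2, 3), (2, 4), (2, 5), (2, 6), (2, 7), (2, 8), (2, 9), (2, 10), (2, 11), (2, 12), (2, 13), (2, 14), (2, 15), (3, 0), (3, 1), (3, 2), (3, 3), (3, 4), (3, 5), (3, 6), (3, 7), (3, 8), (3, 9), (3, 10), (3, 11), (3, 12), (3, 13), (3, 14), (3, 15)]

Answer: OOOOOOOOOOOOOOOO
OOOOOOOOOOOOOOOO
OOOOOOOOOOOOOOOO
OOOOOOOOOOOOOOOO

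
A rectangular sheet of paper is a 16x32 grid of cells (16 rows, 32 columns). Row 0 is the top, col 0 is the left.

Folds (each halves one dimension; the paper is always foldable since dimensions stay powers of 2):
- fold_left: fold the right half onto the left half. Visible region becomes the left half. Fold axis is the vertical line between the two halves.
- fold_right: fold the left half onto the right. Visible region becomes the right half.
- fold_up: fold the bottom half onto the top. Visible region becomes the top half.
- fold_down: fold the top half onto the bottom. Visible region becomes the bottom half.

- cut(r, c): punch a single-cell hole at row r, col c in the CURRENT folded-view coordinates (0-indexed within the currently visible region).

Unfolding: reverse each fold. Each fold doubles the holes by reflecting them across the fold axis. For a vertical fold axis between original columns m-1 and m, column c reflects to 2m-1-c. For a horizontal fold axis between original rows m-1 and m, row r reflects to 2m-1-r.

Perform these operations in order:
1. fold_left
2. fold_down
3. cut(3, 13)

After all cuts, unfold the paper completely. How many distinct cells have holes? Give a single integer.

Op 1 fold_left: fold axis v@16; visible region now rows[0,16) x cols[0,16) = 16x16
Op 2 fold_down: fold axis h@8; visible region now rows[8,16) x cols[0,16) = 8x16
Op 3 cut(3, 13): punch at orig (11,13); cuts so far [(11, 13)]; region rows[8,16) x cols[0,16) = 8x16
Unfold 1 (reflect across h@8): 2 holes -> [(4, 13), (11, 13)]
Unfold 2 (reflect across v@16): 4 holes -> [(4, 13), (4, 18), (11, 13), (11, 18)]

Answer: 4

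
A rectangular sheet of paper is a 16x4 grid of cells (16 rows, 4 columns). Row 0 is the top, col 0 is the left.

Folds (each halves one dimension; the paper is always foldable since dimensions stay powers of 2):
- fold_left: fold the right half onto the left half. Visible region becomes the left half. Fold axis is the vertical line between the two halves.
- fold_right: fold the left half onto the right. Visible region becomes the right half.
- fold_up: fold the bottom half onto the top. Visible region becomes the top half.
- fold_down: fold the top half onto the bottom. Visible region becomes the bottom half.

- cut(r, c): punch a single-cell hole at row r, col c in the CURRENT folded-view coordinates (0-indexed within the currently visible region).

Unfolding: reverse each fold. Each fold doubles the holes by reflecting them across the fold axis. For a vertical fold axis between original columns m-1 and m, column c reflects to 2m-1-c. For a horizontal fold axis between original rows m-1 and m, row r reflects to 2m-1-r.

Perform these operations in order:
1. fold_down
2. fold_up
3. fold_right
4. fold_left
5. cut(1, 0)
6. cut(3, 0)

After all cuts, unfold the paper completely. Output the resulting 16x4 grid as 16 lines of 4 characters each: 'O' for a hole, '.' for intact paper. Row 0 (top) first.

Op 1 fold_down: fold axis h@8; visible region now rows[8,16) x cols[0,4) = 8x4
Op 2 fold_up: fold axis h@12; visible region now rows[8,12) x cols[0,4) = 4x4
Op 3 fold_right: fold axis v@2; visible region now rows[8,12) x cols[2,4) = 4x2
Op 4 fold_left: fold axis v@3; visible region now rows[8,12) x cols[2,3) = 4x1
Op 5 cut(1, 0): punch at orig (9,2); cuts so far [(9, 2)]; region rows[8,12) x cols[2,3) = 4x1
Op 6 cut(3, 0): punch at orig (11,2); cuts so far [(9, 2), (11, 2)]; region rows[8,12) x cols[2,3) = 4x1
Unfold 1 (reflect across v@3): 4 holes -> [(9, 2), (9, 3), (11, 2), (11, 3)]
Unfold 2 (reflect across v@2): 8 holes -> [(9, 0), (9, 1), (9, 2), (9, 3), (11, 0), (11, 1), (11, 2), (11, 3)]
Unfold 3 (reflect across h@12): 16 holes -> [(9, 0), (9, 1), (9, 2), (9, 3), (11, 0), (11, 1), (11, 2), (11, 3), (12, 0), (12, 1), (12, 2), (12, 3), (14, 0), (14, 1), (14, 2), (14, 3)]
Unfold 4 (reflect across h@8): 32 holes -> [(1, 0), (1, 1), (1, 2), (1, 3), (3, 0), (3, 1), (3, 2), (3, 3), (4, 0), (4, 1), (4, 2), (4, 3), (6, 0), (6, 1), (6, 2), (6, 3), (9, 0), (9, 1), (9, 2), (9, 3), (11, 0), (11, 1), (11, 2), (11, 3), (12, 0), (12, 1), (12, 2), (12, 3), (14, 0), (14, 1), (14, 2), (14, 3)]

Answer: ....
OOOO
....
OOOO
OOOO
....
OOOO
....
....
OOOO
....
OOOO
OOOO
....
OOOO
....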